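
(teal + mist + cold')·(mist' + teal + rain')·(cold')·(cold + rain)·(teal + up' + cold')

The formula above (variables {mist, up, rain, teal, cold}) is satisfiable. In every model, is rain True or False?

True

Suppose rain = 0.
From the singleton clause (cold'), cold = 0.
That conflicts with the unit clause (cold).
So every satisfying assignment has rain = True.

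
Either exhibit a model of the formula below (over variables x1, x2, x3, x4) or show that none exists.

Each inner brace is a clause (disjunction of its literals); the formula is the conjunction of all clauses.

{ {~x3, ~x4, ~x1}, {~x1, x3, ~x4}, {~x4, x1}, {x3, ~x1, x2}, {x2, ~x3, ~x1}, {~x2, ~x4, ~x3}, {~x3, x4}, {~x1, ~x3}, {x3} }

UNSATISFIABLE

(x3) alone gives x3 = 1.
(x4) alone gives x4 = 1.
(~x1) alone gives x1 = 0.
Now (x1) is unsatisfied and unit — conflict.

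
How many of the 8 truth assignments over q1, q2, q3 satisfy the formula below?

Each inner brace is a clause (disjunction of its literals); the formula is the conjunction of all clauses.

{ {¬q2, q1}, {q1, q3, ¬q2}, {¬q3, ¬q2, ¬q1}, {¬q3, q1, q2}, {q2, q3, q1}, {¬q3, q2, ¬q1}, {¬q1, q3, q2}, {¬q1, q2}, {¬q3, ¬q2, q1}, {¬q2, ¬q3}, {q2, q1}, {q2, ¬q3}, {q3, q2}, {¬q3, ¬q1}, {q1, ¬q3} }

1

There are 2^3 = 8 truth assignments over (q1, q2, q3).
Check each against the 15 clauses (columns in the order q1, q2, q3):
  F F F  ✗ fails (q2 ∨ q3 ∨ q1)
  F F T  ✗ fails (¬q3 ∨ q1 ∨ q2)
  F T F  ✗ fails (¬q2 ∨ q1)
  F T T  ✗ fails (¬q2 ∨ q1)
  T F F  ✗ fails (¬q1 ∨ q3 ∨ q2)
  T F T  ✗ fails (¬q3 ∨ q2 ∨ ¬q1)
  T T F  ✓ satisfies all
  T T T  ✗ fails (¬q3 ∨ ¬q2 ∨ ¬q1)
1 of the 8 rows is a model.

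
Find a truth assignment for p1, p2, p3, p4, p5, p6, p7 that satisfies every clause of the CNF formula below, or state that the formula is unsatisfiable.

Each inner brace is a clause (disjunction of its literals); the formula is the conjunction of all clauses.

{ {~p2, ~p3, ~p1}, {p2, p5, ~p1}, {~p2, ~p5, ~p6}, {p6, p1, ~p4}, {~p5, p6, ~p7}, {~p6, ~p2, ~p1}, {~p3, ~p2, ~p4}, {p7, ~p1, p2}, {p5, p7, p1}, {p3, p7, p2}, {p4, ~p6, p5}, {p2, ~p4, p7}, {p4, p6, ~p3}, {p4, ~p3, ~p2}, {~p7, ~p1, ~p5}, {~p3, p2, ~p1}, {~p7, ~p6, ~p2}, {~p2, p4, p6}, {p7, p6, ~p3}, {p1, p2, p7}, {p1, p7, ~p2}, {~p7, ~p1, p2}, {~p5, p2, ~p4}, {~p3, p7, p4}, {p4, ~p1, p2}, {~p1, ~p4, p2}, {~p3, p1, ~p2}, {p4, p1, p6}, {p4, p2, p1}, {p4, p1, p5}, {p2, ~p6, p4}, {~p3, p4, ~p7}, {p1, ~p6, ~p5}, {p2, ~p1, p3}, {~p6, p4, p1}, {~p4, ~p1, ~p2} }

Branch on p2: set p2 = 0.
Branch on p5: set p5 = 0.
The clause (~p1) is unit, so p1 = 0.
The clause (p7) is unit, so p7 = 1.
The clause (p4) is unit, so p4 = 1.
The clause (p6) is unit, so p6 = 1.
All clauses hold; p3 can take either value.

p1: 0; p2: 0; p3: 0; p4: 1; p5: 0; p6: 1; p7: 1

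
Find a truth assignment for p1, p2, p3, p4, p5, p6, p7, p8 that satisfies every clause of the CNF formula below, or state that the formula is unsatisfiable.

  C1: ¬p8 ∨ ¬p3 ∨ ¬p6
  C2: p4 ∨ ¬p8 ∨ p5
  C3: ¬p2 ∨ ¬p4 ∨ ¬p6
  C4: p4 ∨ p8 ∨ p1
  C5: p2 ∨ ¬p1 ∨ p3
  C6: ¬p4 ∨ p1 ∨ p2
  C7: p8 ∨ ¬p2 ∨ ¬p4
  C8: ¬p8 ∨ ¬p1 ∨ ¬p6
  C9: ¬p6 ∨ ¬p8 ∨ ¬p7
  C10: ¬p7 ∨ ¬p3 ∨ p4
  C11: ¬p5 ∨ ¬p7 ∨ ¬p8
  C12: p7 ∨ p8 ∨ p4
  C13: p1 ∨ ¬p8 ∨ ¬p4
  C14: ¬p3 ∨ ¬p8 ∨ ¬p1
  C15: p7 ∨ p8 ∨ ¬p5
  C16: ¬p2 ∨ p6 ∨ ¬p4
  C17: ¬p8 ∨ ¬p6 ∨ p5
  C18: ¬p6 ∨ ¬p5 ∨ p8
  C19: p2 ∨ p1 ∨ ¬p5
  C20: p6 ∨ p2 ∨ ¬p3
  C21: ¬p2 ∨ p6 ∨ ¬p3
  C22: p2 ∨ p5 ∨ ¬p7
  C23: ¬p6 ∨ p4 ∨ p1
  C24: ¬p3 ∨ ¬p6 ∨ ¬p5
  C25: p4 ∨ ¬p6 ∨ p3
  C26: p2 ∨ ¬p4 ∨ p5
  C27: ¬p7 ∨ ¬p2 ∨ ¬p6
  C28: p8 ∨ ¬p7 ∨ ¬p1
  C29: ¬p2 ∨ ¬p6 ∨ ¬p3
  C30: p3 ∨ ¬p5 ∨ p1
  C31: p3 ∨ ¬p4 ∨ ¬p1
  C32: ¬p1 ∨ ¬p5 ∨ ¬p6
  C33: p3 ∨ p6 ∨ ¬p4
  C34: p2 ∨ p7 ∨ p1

Case p8 = True:
Case p3 = False:
Case p4 = False:
From the singleton clause (p5), p5 = True.
From the singleton clause (¬p7), p7 = False.
From the singleton clause (¬p6), p6 = False.
From the singleton clause (p1), p1 = True.
From the singleton clause (p2), p2 = True.
All clauses are satisfied.

p1 ↦ True, p2 ↦ True, p3 ↦ False, p4 ↦ False, p5 ↦ True, p6 ↦ False, p7 ↦ False, p8 ↦ True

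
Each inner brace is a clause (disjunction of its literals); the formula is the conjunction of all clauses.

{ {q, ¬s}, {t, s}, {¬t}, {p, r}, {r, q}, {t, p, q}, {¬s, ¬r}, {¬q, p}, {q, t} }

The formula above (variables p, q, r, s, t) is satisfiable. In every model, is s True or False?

Suppose s = False.
(t) alone gives t = True.
Now (¬t) is unsatisfied and unit — conflict.
So every satisfying assignment has s = True.

True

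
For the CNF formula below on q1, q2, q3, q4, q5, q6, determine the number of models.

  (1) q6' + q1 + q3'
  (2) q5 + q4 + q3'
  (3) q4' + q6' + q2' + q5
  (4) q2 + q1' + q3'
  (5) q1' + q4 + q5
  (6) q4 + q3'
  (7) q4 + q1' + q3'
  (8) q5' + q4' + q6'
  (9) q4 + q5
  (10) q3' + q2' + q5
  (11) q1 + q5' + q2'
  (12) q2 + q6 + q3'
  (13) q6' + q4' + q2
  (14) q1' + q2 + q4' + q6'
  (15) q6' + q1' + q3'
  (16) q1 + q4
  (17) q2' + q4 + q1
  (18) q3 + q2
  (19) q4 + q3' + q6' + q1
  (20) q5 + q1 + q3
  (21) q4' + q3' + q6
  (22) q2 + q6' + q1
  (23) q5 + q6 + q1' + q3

There are 2^6 = 64 truth assignments over (q1, q2, q3, q4, q5, q6).
Split on q4. With q4 = 1, the clauses containing q4 are satisfied and q4' drops from the rest; 1 of the 2^5 = 32 assignments to the other variables satisfy what remains.
With q4 = 0, by the same count on the reduced clause set, 2 assignments work.
(One model: q1=T, q2=T, q3=F, q4=F, q5=T, q6=F.)
Total: 1 + 2 = 3.

3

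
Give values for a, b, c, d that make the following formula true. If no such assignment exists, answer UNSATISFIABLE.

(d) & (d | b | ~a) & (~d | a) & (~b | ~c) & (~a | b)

The clause (d) is unit, so d = 1.
The clause (a) is unit, so a = 1.
The clause (b) is unit, so b = 1.
The clause (~c) is unit, so c = 0.
Every clause now holds.

a: 1,  b: 1,  c: 0,  d: 1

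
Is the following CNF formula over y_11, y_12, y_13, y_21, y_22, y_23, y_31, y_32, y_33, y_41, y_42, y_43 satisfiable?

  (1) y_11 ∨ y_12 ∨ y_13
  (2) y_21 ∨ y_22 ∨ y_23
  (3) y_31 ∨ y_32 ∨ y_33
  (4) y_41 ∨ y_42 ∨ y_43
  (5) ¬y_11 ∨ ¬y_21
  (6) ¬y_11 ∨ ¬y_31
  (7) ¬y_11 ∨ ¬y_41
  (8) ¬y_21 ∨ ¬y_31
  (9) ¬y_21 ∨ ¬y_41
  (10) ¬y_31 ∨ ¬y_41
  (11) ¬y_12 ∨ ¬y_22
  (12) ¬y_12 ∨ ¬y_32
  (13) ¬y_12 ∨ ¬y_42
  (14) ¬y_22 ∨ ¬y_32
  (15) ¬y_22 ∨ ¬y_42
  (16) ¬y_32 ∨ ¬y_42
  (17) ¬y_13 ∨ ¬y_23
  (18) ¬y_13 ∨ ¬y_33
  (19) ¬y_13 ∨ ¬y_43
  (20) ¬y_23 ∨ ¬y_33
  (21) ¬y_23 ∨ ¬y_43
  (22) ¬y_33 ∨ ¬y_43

Suppose y_11 = False.
Suppose y_12 = True.
The clause (¬y_22) is unit, so y_22 = False.
The clause (¬y_32) is unit, so y_32 = False.
The clause (¬y_42) is unit, so y_42 = False.
Suppose y_21 = True.
The clause (¬y_31) is unit, so y_31 = False.
The clause (y_33) is unit, so y_33 = True.
The clause (¬y_41) is unit, so y_41 = False.
The clause (y_43) is unit, so y_43 = True.
That conflicts with the unit clause (¬y_43).
Undo y_21 and try y_21 = False.
The clause (y_23) is unit, so y_23 = True.
The clause (¬y_13) is unit, so y_13 = False.
The clause (¬y_33) is unit, so y_33 = False.
The clause (y_31) is unit, so y_31 = True.
The clause (¬y_41) is unit, so y_41 = False.
The clause (y_43) is unit, so y_43 = True.
That conflicts with the unit clause (¬y_43).
Either choice for y_21 ends in contradiction.
Undo y_12 and try y_12 = False.
The clause (y_13) is unit, so y_13 = True.
The clause (¬y_23) is unit, so y_23 = False.
The clause (¬y_33) is unit, so y_33 = False.
The clause (¬y_43) is unit, so y_43 = False.
Suppose y_21 = True.
The clause (¬y_31) is unit, so y_31 = False.
The clause (y_32) is unit, so y_32 = True.
The clause (¬y_41) is unit, so y_41 = False.
The clause (y_42) is unit, so y_42 = True.
That conflicts with the unit clause (¬y_42).
Undo y_21 and try y_21 = False.
The clause (y_22) is unit, so y_22 = True.
The clause (¬y_32) is unit, so y_32 = False.
The clause (y_31) is unit, so y_31 = True.
The clause (¬y_41) is unit, so y_41 = False.
The clause (y_42) is unit, so y_42 = True.
That conflicts with the unit clause (¬y_42).
Either choice for y_21 ends in contradiction.
Either choice for y_12 ends in contradiction.
Undo y_11 and try y_11 = True.
The clause (¬y_21) is unit, so y_21 = False.
The clause (¬y_31) is unit, so y_31 = False.
The clause (¬y_41) is unit, so y_41 = False.
Suppose y_22 = True.
The clause (¬y_12) is unit, so y_12 = False.
The clause (¬y_32) is unit, so y_32 = False.
The clause (y_33) is unit, so y_33 = True.
The clause (¬y_42) is unit, so y_42 = False.
The clause (y_43) is unit, so y_43 = True.
That conflicts with the unit clause (¬y_43).
Undo y_22 and try y_22 = False.
The clause (y_23) is unit, so y_23 = True.
The clause (¬y_13) is unit, so y_13 = False.
The clause (¬y_33) is unit, so y_33 = False.
The clause (y_32) is unit, so y_32 = True.
The clause (¬y_12) is unit, so y_12 = False.
The clause (¬y_42) is unit, so y_42 = False.
The clause (y_43) is unit, so y_43 = True.
That conflicts with the unit clause (¬y_43).
Either choice for y_22 ends in contradiction.
Either choice for y_11 ends in contradiction.
No assignment satisfies every clause.

No, unsatisfiable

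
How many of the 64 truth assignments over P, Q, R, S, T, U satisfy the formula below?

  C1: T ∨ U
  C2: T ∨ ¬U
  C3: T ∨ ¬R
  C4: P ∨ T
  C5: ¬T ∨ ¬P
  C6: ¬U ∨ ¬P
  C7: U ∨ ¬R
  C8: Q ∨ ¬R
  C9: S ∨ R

6

There are 2^6 = 64 truth assignments over (P, Q, R, S, T, U).
Split on U. With U = True, the clauses containing U are satisfied and ¬U drops from the rest; 4 of the 2^5 = 32 assignments to the other variables satisfy what remains.
With U = False, by the same count on the reduced clause set, 2 assignments work.
(One model: P=F, Q=F, R=F, S=T, T=T, U=F.)
Total: 4 + 2 = 6.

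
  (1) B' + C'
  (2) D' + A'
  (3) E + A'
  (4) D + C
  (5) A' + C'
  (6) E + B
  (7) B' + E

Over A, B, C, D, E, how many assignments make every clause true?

4

There are 2^5 = 32 truth assignments over (A, B, C, D, E).
Split on E. With E = 1, the clauses containing E are satisfied and E' drops from the rest; 4 of the 2^4 = 16 assignments to the other variables satisfy what remains.
With E = 0, by the same count on the reduced clause set, 0 assignments work.
(One model: A=F, B=F, C=F, D=T, E=T.)
Total: 4 + 0 = 4.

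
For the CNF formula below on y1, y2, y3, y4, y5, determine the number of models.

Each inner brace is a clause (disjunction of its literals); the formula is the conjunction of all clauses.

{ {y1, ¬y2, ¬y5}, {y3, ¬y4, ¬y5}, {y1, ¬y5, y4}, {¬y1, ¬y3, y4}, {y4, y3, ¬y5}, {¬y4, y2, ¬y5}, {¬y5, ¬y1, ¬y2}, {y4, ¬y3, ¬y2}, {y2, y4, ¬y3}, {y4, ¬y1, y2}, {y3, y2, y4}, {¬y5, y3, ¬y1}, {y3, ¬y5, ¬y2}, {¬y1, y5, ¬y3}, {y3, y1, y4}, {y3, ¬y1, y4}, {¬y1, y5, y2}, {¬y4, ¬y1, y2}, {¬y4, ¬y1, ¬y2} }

4

There are 2^5 = 32 truth assignments over (y1, y2, y3, y4, y5).
Split on y3. With y3 = True, the clauses containing y3 are satisfied and ¬y3 drops from the rest; 2 of the 2^4 = 16 assignments to the other variables satisfy what remains.
With y3 = False, by the same count on the reduced clause set, 2 assignments work.
Total: 2 + 2 = 4.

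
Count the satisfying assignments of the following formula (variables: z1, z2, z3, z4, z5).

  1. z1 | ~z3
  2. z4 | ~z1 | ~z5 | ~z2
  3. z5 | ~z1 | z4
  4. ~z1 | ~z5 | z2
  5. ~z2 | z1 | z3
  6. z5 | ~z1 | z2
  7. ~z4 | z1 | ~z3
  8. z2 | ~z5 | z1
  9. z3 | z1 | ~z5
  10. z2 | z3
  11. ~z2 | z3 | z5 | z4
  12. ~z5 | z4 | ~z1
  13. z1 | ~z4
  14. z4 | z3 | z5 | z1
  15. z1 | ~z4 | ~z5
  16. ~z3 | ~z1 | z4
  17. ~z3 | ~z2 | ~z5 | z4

4

There are 2^5 = 32 truth assignments over (z1, z2, z3, z4, z5).
Split on z2. With z2 = 1, the clauses containing z2 are satisfied and ~z2 drops from the rest; 4 of the 2^4 = 16 assignments to the other variables satisfy what remains.
With z2 = 0, by the same count on the reduced clause set, 0 assignments work.
Total: 4 + 0 = 4.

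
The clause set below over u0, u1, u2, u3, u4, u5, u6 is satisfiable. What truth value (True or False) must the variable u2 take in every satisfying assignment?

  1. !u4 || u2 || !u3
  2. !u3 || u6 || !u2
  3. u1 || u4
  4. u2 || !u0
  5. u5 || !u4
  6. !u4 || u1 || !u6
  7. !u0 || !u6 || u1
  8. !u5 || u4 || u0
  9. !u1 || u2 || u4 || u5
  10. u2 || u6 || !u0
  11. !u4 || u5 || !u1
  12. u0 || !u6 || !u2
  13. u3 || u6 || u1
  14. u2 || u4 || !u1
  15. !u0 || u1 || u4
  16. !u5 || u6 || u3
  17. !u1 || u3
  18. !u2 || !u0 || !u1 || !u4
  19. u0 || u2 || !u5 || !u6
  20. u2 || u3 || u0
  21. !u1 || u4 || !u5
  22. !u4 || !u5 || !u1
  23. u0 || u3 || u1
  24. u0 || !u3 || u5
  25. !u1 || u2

True

Suppose u2 = false.
The clause (!u0) is unit, so u0 = false.
The clause (u3) is unit, so u3 = true.
The clause (!u4) is unit, so u4 = false.
The clause (u1) is unit, so u1 = true.
That conflicts with the unit clause (!u1).
So every satisfying assignment has u2 = True.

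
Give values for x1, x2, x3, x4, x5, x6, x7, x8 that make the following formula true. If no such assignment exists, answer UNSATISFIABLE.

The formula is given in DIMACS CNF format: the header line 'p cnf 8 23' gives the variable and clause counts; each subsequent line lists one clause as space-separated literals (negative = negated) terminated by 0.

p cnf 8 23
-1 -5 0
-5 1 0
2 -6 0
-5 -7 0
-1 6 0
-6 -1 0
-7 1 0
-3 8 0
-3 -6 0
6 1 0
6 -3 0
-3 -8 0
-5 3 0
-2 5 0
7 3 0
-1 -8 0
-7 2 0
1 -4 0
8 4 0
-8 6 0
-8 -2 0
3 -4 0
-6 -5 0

Case x1 = False:
(¬x5) alone gives x5 = False.
(¬x7) alone gives x7 = False.
(x6) alone gives x6 = True.
(x2) alone gives x2 = True.
Now (¬x2) is unsatisfied and unit — conflict.
That branch fails; take x1 = True instead.
(¬x5) alone gives x5 = False.
(x6) alone gives x6 = True.
Now (¬x6) is unsatisfied and unit — conflict.
Neither x1 = True nor x1 = False works.

UNSATISFIABLE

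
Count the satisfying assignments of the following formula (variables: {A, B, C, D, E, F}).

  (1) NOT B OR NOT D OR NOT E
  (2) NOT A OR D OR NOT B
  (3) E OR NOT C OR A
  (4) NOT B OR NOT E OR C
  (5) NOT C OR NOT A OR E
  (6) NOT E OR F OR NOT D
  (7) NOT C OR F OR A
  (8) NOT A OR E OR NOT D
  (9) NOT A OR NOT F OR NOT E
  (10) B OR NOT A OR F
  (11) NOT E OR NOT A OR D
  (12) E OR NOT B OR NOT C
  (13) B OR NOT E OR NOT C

13

There are 2^6 = 64 truth assignments over (A, B, C, D, E, F).
Split on B. With B = true, the clauses containing B are satisfied and NOT B drops from the rest; 5 of the 2^5 = 32 assignments to the other variables satisfy what remains.
With B = false, by the same count on the reduced clause set, 8 assignments work.
Total: 5 + 8 = 13.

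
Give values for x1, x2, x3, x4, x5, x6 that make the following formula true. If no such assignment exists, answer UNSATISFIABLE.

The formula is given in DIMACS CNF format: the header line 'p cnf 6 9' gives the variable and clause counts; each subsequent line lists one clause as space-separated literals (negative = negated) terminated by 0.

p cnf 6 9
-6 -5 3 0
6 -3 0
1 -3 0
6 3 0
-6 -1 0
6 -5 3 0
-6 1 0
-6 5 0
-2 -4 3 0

UNSATISFIABLE

Suppose x6 = True.
Unit clause (¬x1) forces x1 = False.
That conflicts with the unit clause (x1).
So x6 must be the other value — set x6 = False.
Unit clause (¬x3) forces x3 = False.
That conflicts with the unit clause (x3).
Neither x6 = True nor x6 = False works.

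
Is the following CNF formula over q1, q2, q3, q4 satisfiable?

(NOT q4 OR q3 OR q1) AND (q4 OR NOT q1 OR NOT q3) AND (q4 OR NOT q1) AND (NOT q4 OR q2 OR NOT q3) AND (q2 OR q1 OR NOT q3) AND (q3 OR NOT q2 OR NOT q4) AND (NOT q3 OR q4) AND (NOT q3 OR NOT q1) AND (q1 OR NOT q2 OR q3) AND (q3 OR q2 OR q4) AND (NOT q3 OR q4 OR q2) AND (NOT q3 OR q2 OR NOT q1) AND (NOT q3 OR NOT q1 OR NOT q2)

Yes

Branch on q4: set q4 = true.
Branch on q3: set q3 = false.
From the singleton clause (q1), q1 = true.
From the singleton clause (NOT q2), q2 = false.
Every clause now holds.
A satisfying assignment: q1 ↦ true, q2 ↦ false, q3 ↦ false, q4 ↦ true.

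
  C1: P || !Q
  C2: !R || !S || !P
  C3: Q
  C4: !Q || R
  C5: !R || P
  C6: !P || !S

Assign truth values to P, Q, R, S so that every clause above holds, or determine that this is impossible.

From the singleton clause (Q), Q = true.
From the singleton clause (P), P = true.
From the singleton clause (R), R = true.
From the singleton clause (!S), S = false.
This assignment satisfies each clause.

P=true,  Q=true,  R=true,  S=false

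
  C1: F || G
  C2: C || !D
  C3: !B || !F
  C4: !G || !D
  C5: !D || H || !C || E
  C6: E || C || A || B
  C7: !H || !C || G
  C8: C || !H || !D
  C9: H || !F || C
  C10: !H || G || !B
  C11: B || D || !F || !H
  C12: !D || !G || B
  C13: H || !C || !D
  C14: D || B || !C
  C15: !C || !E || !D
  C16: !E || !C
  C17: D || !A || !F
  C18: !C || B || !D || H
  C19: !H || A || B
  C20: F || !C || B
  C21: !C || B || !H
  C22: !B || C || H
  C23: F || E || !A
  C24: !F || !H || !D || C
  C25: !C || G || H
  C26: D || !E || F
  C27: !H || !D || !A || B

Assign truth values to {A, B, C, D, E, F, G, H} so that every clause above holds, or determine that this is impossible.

Try F = false.
The clause (G) is unit, so G = true.
The clause (!D) is unit, so D = false.
The clause (!E) is unit, so E = false.
The clause (!A) is unit, so A = false.
Try C = false.
The clause (B) is unit, so B = true.
The clause (H) is unit, so H = true.
This assignment satisfies each clause.

A: false,  B: true,  C: false,  D: false,  E: false,  F: false,  G: true,  H: true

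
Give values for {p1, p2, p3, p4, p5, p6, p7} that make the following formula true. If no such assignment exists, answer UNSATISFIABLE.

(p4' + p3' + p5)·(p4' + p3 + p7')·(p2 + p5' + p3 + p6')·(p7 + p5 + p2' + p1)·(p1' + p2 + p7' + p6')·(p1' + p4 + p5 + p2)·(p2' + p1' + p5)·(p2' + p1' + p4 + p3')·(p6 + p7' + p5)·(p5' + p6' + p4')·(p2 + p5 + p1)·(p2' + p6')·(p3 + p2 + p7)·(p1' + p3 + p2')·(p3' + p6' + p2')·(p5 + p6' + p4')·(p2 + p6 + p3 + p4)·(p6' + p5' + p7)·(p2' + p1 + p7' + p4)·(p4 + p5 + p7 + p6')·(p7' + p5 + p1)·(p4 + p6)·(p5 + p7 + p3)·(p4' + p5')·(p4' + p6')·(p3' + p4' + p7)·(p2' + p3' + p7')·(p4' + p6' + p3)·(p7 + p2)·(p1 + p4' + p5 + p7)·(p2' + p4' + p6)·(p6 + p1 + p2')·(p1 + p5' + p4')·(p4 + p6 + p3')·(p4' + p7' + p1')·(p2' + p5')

p1=0,  p2=0,  p3=1,  p4=0,  p5=1,  p6=1,  p7=1

Branch on p2: set p2 = 0.
The clause (p7) is unit, so p7 = 1.
Branch on p4: set p4 = 0.
The clause (p6) is unit, so p6 = 1.
The clause (p1') is unit, so p1 = 0.
The clause (p5) is unit, so p5 = 1.
The clause (p3) is unit, so p3 = 1.
All clauses are satisfied.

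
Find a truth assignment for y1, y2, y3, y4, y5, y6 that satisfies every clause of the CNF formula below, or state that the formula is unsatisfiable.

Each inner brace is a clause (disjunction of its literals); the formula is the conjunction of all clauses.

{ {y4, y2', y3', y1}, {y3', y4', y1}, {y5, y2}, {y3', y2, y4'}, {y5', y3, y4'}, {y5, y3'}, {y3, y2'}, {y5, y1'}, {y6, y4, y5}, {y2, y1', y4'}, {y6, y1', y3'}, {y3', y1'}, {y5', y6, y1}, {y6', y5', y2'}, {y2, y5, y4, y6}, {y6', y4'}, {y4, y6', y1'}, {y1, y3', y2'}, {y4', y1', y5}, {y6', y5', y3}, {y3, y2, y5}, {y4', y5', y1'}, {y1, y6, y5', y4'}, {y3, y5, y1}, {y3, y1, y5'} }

y1: 0; y2: 0; y3: 1; y4: 0; y5: 1; y6: 1

Branch on y5: set y5 = 1.
Branch on y3: set y3 = 1.
Unit clause (y1') forces y1 = 0.
Unit clause (y4') forces y4 = 0.
Unit clause (y2') forces y2 = 0.
Unit clause (y6) forces y6 = 1.
Every clause now holds.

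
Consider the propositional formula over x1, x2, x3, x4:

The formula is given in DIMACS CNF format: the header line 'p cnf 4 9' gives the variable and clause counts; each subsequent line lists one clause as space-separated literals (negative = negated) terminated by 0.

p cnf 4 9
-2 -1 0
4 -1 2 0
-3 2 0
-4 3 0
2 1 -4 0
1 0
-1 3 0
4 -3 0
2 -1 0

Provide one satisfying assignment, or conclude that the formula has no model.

Unit clause (x1) forces x1 = True.
Unit clause (¬x2) forces x2 = False.
Now (x2) is unsatisfied and unit — conflict.

UNSATISFIABLE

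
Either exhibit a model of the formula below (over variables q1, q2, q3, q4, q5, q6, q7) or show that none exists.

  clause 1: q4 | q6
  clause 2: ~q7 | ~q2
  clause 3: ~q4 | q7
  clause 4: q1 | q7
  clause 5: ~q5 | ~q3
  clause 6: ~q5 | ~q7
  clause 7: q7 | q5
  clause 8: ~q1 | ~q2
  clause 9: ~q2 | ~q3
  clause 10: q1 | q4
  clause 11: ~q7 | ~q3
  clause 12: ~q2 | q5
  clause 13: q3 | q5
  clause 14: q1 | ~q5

Branch on q4: set q4 = 0.
Unit clause (q6) forces q6 = 1.
Unit clause (q1) forces q1 = 1.
Unit clause (~q2) forces q2 = 0.
Branch on q5: set q5 = 1.
Unit clause (~q3) forces q3 = 0.
Unit clause (~q7) forces q7 = 0.
All clauses are satisfied.

q1: 1; q2: 0; q3: 0; q4: 0; q5: 1; q6: 1; q7: 0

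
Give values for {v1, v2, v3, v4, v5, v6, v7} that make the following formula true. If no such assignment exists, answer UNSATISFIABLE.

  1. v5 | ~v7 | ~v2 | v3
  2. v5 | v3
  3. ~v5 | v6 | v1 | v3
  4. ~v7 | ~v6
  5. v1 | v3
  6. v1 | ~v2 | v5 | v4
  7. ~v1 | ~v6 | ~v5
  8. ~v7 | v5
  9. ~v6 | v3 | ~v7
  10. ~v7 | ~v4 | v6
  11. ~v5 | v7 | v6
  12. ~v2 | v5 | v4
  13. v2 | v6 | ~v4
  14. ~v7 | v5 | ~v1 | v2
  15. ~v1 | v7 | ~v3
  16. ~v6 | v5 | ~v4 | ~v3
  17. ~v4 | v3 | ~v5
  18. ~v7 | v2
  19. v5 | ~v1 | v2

v1=0, v2=0, v3=1, v4=0, v5=0, v6=1, v7=0

Try v5 = 0.
Unit clause (v3) forces v3 = 1.
Unit clause (~v7) forces v7 = 0.
Unit clause (~v1) forces v1 = 0.
Try v2 = 0.
Try v6 = 1.
Unit clause (~v4) forces v4 = 0.
Every clause now holds.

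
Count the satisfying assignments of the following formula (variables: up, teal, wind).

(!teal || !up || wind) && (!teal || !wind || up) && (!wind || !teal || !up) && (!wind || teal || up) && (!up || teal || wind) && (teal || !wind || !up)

There are 2^3 = 8 truth assignments over (up, teal, wind).
Split on teal. With teal = true, the clauses containing teal are satisfied and !teal drops from the rest; 1 of the 2^2 = 4 assignments to the other variables satisfy what remains.
With teal = false, by the same count on the reduced clause set, 1 assignment works.
Total: 1 + 1 = 2.

2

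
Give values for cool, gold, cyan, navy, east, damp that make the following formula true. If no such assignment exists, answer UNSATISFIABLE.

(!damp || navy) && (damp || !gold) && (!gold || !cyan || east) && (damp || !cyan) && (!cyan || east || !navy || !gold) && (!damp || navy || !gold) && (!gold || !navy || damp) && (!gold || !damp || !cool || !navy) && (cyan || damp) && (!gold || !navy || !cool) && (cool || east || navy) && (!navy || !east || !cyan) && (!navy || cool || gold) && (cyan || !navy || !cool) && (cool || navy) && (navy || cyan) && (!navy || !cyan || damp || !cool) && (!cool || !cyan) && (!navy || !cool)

cool: false; gold: true; cyan: false; navy: true; east: true; damp: true

Case damp = true:
(navy) alone gives navy = true.
(!cool) alone gives cool = false.
(gold) alone gives gold = true.
Case cyan = false:
No clause remains; east is free.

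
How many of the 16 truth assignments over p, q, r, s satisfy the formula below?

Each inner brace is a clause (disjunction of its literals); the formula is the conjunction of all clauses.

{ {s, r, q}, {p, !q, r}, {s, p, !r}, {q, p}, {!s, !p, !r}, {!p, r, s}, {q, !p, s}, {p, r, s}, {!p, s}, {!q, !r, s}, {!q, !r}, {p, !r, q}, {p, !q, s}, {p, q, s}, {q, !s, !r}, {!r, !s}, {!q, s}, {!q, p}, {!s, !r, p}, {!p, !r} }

2

There are 2^4 = 16 truth assignments over (p, q, r, s).
Check each against the 20 clauses (columns in the order p, q, r, s):
  F F F F  ✗ fails (s || r || q)
  F F F T  ✗ fails (q || p)
  F F T F  ✗ fails (s || p || !r)
  F F T T  ✗ fails (q || p)
  F T F F  ✗ fails (p || !q || r)
  F T F T  ✗ fails (p || !q || r)
  F T T F  ✗ fails (s || p || !r)
  F T T T  ✗ fails (!q || !r)
  T F F F  ✗ fails (s || r || q)
  T F F T  ✓ satisfies all
  T F T F  ✗ fails (q || !p || s)
  T F T T  ✗ fails (!s || !p || !r)
  T T F F  ✗ fails (!p || r || s)
  T T F T  ✓ satisfies all
  T T T F  ✗ fails (!p || s)
  T T T T  ✗ fails (!s || !p || !r)
2 of the 16 rows are models.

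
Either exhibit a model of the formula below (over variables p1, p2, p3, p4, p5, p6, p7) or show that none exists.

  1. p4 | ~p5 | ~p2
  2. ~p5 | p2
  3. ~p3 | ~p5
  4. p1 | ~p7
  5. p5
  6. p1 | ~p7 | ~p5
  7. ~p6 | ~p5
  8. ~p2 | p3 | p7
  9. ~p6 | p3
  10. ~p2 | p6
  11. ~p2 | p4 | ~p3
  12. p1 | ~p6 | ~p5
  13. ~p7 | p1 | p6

UNSATISFIABLE

Unit clause (p5) forces p5 = 1.
Unit clause (p2) forces p2 = 1.
Unit clause (p4) forces p4 = 1.
Unit clause (~p3) forces p3 = 0.
Unit clause (~p6) forces p6 = 0.
But (p6) is also a unit clause — contradiction.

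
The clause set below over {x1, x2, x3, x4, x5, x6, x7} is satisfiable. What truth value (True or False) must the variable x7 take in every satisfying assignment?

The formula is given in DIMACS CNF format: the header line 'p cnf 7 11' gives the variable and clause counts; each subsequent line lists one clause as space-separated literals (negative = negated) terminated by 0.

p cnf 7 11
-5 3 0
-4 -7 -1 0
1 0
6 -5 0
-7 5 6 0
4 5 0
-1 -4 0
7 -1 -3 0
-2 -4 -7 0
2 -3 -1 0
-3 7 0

Suppose x7 = False.
From the singleton clause (x1), x1 = True.
From the singleton clause (¬x4), x4 = False.
From the singleton clause (x5), x5 = True.
From the singleton clause (x3), x3 = True.
That conflicts with the unit clause (¬x3).
So every satisfying assignment has x7 = True.

True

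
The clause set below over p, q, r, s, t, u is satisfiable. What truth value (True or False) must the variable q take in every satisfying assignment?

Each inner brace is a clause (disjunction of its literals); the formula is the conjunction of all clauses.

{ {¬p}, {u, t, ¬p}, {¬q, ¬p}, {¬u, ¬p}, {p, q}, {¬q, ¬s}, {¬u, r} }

True

Suppose q = False.
Unit clause (¬p) forces p = False.
But (p) is also a unit clause — contradiction.
So every satisfying assignment has q = True.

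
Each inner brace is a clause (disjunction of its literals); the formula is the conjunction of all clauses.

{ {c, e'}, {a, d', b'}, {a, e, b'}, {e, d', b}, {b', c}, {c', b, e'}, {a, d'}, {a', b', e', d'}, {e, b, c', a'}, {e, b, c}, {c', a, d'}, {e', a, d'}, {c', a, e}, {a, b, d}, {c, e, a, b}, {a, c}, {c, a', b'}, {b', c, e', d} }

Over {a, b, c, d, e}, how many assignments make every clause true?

4

There are 2^5 = 32 truth assignments over (a, b, c, d, e).
Split on a. With a = 1, the clauses containing a are satisfied and a' drops from the rest; 3 of the 2^4 = 16 assignments to the other variables satisfy what remains.
With a = 0, by the same count on the reduced clause set, 1 assignment works.
Total: 3 + 1 = 4.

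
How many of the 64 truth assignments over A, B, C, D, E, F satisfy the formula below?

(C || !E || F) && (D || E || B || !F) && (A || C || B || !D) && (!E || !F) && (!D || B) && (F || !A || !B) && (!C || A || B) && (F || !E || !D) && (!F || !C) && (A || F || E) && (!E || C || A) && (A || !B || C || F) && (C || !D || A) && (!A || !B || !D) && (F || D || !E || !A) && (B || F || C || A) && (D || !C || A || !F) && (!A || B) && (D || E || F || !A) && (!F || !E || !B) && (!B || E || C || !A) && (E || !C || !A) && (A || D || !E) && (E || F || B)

There are 2^6 = 64 truth assignments over (A, B, C, D, E, F).
Split on A. With A = true, the clauses containing A are satisfied and !A drops from the rest; 0 of the 2^5 = 32 assignments to the other variables satisfy what remains.
With A = false, by the same count on the reduced clause set, 1 assignment works.
Total: 0 + 1 = 1.

1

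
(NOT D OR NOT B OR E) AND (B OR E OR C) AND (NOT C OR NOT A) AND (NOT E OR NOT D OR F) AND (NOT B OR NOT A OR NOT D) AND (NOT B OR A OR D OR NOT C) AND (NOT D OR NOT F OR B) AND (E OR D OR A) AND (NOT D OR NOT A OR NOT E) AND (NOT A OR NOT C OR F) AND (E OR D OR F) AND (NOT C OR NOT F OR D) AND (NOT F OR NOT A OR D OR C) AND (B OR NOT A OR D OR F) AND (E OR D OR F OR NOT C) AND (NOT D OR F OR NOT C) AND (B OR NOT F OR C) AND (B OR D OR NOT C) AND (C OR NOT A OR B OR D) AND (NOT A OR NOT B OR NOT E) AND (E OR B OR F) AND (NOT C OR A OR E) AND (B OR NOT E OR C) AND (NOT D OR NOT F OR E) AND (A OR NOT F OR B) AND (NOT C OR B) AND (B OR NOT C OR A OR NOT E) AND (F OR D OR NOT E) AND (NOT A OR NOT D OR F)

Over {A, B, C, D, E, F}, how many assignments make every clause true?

There are 2^6 = 64 truth assignments over (A, B, C, D, E, F).
Split on D. With D = true, the clauses containing D are satisfied and NOT D drops from the rest; 2 of the 2^5 = 32 assignments to the other variables satisfy what remains.
With D = false, by the same count on the reduced clause set, 1 assignment works.
Total: 2 + 1 = 3.

3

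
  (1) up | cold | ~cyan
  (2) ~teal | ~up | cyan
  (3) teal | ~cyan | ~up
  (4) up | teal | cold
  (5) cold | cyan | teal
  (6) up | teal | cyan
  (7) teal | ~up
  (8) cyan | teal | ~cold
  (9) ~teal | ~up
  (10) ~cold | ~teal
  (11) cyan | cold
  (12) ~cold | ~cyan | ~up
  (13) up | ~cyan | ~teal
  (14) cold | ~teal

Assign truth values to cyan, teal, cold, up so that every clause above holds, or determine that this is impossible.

Case teal = 0:
Unit clause (~up) forces up = 0.
Unit clause (cold) forces cold = 1.
Unit clause (cyan) forces cyan = 1.
All clauses are satisfied.

cyan ↦ 1, teal ↦ 0, cold ↦ 1, up ↦ 0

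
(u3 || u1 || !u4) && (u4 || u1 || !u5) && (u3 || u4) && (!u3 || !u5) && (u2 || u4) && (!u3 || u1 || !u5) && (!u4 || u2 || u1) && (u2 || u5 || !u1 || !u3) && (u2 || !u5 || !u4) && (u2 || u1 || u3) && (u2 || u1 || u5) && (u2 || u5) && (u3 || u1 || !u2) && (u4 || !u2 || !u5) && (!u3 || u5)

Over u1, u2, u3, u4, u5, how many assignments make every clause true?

There are 2^5 = 32 truth assignments over (u1, u2, u3, u4, u5).
Split on u2. With u2 = true, the clauses containing u2 are satisfied and !u2 drops from the rest; 2 of the 2^4 = 16 assignments to the other variables satisfy what remains.
With u2 = false, by the same count on the reduced clause set, 0 assignments work.
Total: 2 + 0 = 2.

2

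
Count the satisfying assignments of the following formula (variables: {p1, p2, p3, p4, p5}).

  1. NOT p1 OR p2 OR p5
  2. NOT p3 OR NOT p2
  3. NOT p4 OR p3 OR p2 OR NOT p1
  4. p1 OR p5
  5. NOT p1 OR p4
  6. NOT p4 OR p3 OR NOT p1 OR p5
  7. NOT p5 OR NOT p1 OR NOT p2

7

There are 2^5 = 32 truth assignments over (p1, p2, p3, p4, p5).
Split on p1. With p1 = true, the clauses containing p1 are satisfied and NOT p1 drops from the rest; 1 of the 2^4 = 16 assignments to the other variables satisfy what remains.
With p1 = false, by the same count on the reduced clause set, 6 assignments work.
(One model: p1=F, p2=F, p3=F, p4=F, p5=T.)
Total: 1 + 6 = 7.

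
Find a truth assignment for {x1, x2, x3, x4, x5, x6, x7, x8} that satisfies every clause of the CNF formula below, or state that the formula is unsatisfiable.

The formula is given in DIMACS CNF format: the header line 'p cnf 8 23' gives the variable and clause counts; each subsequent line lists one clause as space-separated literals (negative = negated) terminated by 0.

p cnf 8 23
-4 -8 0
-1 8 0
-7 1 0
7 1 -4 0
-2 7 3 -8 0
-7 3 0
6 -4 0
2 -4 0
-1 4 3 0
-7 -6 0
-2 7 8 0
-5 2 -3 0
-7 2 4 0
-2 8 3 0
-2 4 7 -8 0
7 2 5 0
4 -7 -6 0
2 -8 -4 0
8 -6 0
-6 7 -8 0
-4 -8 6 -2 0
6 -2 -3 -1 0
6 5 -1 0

x1 ↦ False, x2 ↦ False, x3 ↦ False, x4 ↦ False, x5 ↦ True, x6 ↦ False, x7 ↦ False, x8 ↦ True

Case x4 = False:
Case x1 = False:
(¬x7) alone gives x7 = False.
Case x2 = False:
(x5) alone gives x5 = True.
(¬x3) alone gives x3 = False.
Case x8 = True:
(¬x6) alone gives x6 = False.
All clauses are satisfied.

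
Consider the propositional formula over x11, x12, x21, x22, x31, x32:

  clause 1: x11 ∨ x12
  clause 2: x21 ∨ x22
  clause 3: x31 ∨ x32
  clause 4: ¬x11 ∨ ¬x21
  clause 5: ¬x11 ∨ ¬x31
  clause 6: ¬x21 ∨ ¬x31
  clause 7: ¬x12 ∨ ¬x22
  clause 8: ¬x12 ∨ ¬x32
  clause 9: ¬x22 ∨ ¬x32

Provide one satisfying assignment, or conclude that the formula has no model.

UNSATISFIABLE

Case x11 = True:
Unit clause (¬x21) forces x21 = False.
Unit clause (x22) forces x22 = True.
Unit clause (¬x31) forces x31 = False.
Unit clause (x32) forces x32 = True.
But (¬x32) is also a unit clause — contradiction.
So x11 must be the other value — set x11 = False.
Unit clause (x12) forces x12 = True.
Unit clause (¬x22) forces x22 = False.
Unit clause (x21) forces x21 = True.
Unit clause (¬x31) forces x31 = False.
Unit clause (x32) forces x32 = True.
But (¬x32) is also a unit clause — contradiction.
Both values of x11 lead to a conflict.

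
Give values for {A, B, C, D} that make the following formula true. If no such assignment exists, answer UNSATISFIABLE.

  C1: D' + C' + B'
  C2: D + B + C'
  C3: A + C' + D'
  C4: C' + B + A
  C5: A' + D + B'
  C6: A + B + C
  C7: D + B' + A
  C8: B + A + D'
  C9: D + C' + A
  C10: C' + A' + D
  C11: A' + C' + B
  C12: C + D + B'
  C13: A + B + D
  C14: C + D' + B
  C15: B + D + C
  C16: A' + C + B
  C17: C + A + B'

Case D = 1:
Case C = 0:
(B) alone gives B = 1.
(A) alone gives A = 1.
This assignment satisfies each clause.

A ↦ 1; B ↦ 1; C ↦ 0; D ↦ 1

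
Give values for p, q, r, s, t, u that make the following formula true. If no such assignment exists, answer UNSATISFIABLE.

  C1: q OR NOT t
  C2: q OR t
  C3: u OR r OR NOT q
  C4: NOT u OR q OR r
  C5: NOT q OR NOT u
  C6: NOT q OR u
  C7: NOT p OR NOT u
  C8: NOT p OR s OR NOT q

Try q = true.
From the singleton clause (NOT u), u = false.
Now (u) is unsatisfied and unit — conflict.
So q must be the other value — set q = false.
From the singleton clause (NOT t), t = false.
Now (t) is unsatisfied and unit — conflict.
Neither q = true nor q = false works.

UNSATISFIABLE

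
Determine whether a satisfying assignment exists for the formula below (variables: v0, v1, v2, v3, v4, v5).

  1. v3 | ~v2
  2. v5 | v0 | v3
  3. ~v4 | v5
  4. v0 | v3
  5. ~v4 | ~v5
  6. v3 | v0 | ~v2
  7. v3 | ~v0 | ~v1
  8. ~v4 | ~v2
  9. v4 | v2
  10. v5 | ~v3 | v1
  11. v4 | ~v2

No

Try v3 = 1.
Try v4 = 0.
The clause (v2) is unit, so v2 = 1.
Now (~v2) is unsatisfied and unit — conflict.
So v4 must be the other value — set v4 = 1.
The clause (v5) is unit, so v5 = 1.
Now (~v5) is unsatisfied and unit — conflict.
Both values of v4 lead to a conflict.
So v3 must be the other value — set v3 = 0.
The clause (~v2) is unit, so v2 = 0.
The clause (v0) is unit, so v0 = 1.
The clause (~v1) is unit, so v1 = 0.
The clause (v4) is unit, so v4 = 1.
The clause (v5) is unit, so v5 = 1.
Now (~v5) is unsatisfied and unit — conflict.
Both values of v3 lead to a conflict.
No assignment satisfies every clause.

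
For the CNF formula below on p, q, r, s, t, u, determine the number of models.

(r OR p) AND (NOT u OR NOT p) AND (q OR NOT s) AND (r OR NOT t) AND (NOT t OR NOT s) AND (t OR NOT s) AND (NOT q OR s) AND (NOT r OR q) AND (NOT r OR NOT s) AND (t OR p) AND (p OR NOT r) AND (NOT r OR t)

There are 2^6 = 64 truth assignments over (p, q, r, s, t, u).
Split on t. With t = true, the clauses containing t are satisfied and NOT t drops from the rest; 0 of the 2^5 = 32 assignments to the other variables satisfy what remains.
With t = false, by the same count on the reduced clause set, 1 assignment works.
(One model: p=T, q=F, r=F, s=F, t=F, u=F.)
Total: 0 + 1 = 1.

1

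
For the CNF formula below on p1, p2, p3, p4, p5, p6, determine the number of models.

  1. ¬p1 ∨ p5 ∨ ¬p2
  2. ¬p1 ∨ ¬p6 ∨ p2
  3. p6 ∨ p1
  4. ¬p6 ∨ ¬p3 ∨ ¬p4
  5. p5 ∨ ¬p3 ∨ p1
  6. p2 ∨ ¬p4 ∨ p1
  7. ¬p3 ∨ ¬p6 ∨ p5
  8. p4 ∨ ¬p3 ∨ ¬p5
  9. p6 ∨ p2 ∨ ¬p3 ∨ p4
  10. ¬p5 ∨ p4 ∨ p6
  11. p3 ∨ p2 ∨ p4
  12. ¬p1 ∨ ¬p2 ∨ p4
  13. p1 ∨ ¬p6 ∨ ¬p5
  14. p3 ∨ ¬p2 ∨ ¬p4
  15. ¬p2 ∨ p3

5

There are 2^6 = 64 truth assignments over (p1, p2, p3, p4, p5, p6).
Split on p4. With p4 = True, the clauses containing p4 are satisfied and ¬p4 drops from the rest; 5 of the 2^5 = 32 assignments to the other variables satisfy what remains.
With p4 = False, by the same count on the reduced clause set, 0 assignments work.
Total: 5 + 0 = 5.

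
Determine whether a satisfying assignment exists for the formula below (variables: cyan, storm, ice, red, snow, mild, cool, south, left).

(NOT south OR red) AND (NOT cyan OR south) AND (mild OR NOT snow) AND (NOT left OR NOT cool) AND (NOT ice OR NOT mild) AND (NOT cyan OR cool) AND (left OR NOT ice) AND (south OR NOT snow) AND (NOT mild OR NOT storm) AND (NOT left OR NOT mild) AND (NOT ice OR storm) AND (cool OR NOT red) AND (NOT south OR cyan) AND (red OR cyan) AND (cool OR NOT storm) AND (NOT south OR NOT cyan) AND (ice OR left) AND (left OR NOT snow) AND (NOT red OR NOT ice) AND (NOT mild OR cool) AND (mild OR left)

No

Branch on south: set south = false.
From the singleton clause (NOT cyan), cyan = false.
From the singleton clause (NOT snow), snow = false.
From the singleton clause (red), red = true.
From the singleton clause (cool), cool = true.
From the singleton clause (NOT left), left = false.
From the singleton clause (NOT ice), ice = false.
Now (ice) is unsatisfied and unit — conflict.
Undo south and try south = true.
From the singleton clause (red), red = true.
From the singleton clause (cool), cool = true.
From the singleton clause (NOT left), left = false.
From the singleton clause (NOT ice), ice = false.
Now (ice) is unsatisfied and unit — conflict.
Either choice for south ends in contradiction.
No assignment satisfies every clause.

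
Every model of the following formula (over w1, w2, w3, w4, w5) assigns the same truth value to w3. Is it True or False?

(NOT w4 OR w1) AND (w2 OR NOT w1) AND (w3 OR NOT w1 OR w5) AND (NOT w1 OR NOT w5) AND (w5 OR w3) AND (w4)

True

Suppose w3 = false.
The clause (w5) is unit, so w5 = true.
The clause (NOT w1) is unit, so w1 = false.
The clause (NOT w4) is unit, so w4 = false.
But (w4) is also a unit clause — contradiction.
So every satisfying assignment has w3 = True.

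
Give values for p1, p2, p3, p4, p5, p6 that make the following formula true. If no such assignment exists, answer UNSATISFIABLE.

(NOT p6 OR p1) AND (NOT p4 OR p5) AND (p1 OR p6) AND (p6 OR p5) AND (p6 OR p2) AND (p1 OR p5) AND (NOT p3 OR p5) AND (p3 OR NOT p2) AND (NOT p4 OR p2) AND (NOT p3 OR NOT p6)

Case p6 = false:
The clause (p1) is unit, so p1 = true.
The clause (p5) is unit, so p5 = true.
The clause (p2) is unit, so p2 = true.
The clause (p3) is unit, so p3 = true.
No clause remains; p4 is free.

p1 ↦ true, p2 ↦ true, p3 ↦ true, p4 ↦ true, p5 ↦ true, p6 ↦ false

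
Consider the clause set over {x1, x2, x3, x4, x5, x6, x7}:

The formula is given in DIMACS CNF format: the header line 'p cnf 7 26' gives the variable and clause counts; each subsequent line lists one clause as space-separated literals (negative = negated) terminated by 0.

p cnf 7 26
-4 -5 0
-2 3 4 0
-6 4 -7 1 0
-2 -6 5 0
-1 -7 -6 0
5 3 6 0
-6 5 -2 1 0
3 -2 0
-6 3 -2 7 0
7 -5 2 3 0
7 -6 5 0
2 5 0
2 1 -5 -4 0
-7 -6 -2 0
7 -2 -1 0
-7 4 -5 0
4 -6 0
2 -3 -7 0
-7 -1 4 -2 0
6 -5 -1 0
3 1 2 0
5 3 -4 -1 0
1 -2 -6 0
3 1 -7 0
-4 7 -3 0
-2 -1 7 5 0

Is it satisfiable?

Satisfiable

Suppose x4 = True.
Unit clause (¬x5) forces x5 = False.
Unit clause (x2) forces x2 = True.
Unit clause (¬x6) forces x6 = False.
Unit clause (x3) forces x3 = True.
Unit clause (x7) forces x7 = True.
All clauses hold; x1 can take either value.
A satisfying assignment: x1 ↦ False; x2 ↦ True; x3 ↦ True; x4 ↦ True; x5 ↦ False; x6 ↦ False; x7 ↦ True.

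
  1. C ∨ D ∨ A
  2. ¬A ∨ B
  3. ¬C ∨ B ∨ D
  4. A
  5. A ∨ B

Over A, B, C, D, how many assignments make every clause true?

4

There are 2^4 = 16 truth assignments over (A, B, C, D).
Check each against the 5 clauses (columns in the order A, B, C, D):
  F F F F  ✗ fails (C ∨ D ∨ A)
  F F F T  ✗ fails (A)
  F F T F  ✗ fails (¬C ∨ B ∨ D)
  F F T T  ✗ fails (A)
  F T F F  ✗ fails (C ∨ D ∨ A)
  F T F T  ✗ fails (A)
  F T T F  ✗ fails (A)
  F T T T  ✗ fails (A)
  T F F F  ✗ fails (¬A ∨ B)
  T F F T  ✗ fails (¬A ∨ B)
  T F T F  ✗ fails (¬A ∨ B)
  T F T T  ✗ fails (¬A ∨ B)
  T T F F  ✓ satisfies all
  T T F T  ✓ satisfies all
  T T T F  ✓ satisfies all
  T T T T  ✓ satisfies all
4 of the 16 rows are models.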